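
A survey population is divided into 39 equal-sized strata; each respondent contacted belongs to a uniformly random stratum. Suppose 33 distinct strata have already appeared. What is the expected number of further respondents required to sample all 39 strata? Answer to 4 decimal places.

95.5500

With k distinct strata already seen, the next new one takes an expected 39/(39-k) respondents.
Sum over k = 33,...,38: E = 39/6 + 39/5 + 39/4 + 39/3 + 39/2 + 39/1 = 95.55000.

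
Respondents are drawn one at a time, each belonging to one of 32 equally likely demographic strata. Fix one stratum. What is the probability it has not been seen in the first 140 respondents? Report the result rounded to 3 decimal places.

0.012

On each respondent the fixed stratum fails to appear with probability 31/32.
P(still missing after 140) = (31/32)^140 = 0.0117.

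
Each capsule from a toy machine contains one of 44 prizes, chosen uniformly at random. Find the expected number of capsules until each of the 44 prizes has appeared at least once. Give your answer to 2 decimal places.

192.40

After k distinct prizes have appeared, the next capsule gives a new one with probability (44-k)/44, so the expected wait for the (k+1)-th is 44/(44-k).
E[T] = 44/44 + 44/43 + 44/42 + ... + 44/2 + 44/1 = 44·H_{44}.
H_{44} = 4.373, so E[T] = 192.400.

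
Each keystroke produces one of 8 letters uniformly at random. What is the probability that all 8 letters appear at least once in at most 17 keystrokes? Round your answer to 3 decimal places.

By inclusion–exclusion over which letters are missing,
P(all seen) = Σ_{j=0}^{8} (-1)^j C(8,j)((8-j)/8)^17
= 1.0000 - 0.8265 + 0.2105 - 0.0190 + 0.0005 - 0.0000 + 0.0000 - 0.0000 + 0.0000
= 0.3656.

0.366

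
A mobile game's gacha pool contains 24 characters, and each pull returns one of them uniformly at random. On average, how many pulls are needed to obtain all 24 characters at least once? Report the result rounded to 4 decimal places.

90.6230

Split into phases: going from k distinct to k+1 distinct takes on average 24/(24-k) pulls.
E[T] = 24/24 + 24/23 + 24/22 + ... + 24/2 + 24/1 = 24·H_{24}.
H_{24} = 3.77596, so E[T] = 90.62300.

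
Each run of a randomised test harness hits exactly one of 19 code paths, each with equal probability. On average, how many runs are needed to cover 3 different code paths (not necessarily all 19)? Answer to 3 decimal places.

Going from k to k+1 distinct takes a geometric number of runs with mean 19/(19-k).
Sum over k = 0,...,2: E = 19/19 + 19/18 + 19/17 = 3.1732.

3.173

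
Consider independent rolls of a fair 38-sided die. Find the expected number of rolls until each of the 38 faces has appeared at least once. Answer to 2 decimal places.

Split into phases: going from k distinct to k+1 distinct takes on average 38/(38-k) rolls.
E[T] = 38/38 + 38/37 + 38/36 + ... + 38/2 + 38/1 = 38·H_{38}.
H_{38} = 4.228, so E[T] = 160.660.

160.66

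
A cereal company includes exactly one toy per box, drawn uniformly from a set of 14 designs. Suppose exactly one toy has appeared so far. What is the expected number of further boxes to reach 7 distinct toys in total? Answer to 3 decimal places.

From k distinct to k+1 distinct takes on average 14/(14-k) boxes.
Sum over k = 1,...,6: E = 14/13 + 14/12 + 14/11 + 14/10 + 14/9 + 14/8 = 8.2219.

8.222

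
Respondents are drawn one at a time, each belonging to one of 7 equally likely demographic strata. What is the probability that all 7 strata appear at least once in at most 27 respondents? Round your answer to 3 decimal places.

By inclusion–exclusion over which strata are missing,
P(all seen) = Σ_{j=0}^{7} (-1)^j C(7,j)((7-j)/7)^27
= 1.0000 - 0.1090 + 0.0024 - 0.0000 + 0.0000 - 0.0000 + 0.0000 - 0.0000
= 0.8933.

0.893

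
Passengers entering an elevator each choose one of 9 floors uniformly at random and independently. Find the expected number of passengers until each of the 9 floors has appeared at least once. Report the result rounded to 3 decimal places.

25.461

Split into phases: going from k distinct to k+1 distinct takes on average 9/(9-k) passengers.
E[T] = 9/9 + 9/8 + 9/7 + ... + 9/2 + 9/1 = 9·H_{9}.
H_{9} = 2.8290, so E[T] = 25.4607.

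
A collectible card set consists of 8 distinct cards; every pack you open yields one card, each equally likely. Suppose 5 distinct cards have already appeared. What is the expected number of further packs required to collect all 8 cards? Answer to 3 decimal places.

14.667

The wait to go from k to k+1 distinct cards is geometric with mean 8/(8-k).
Sum over k = 5,...,7: E = 8/3 + 8/2 + 8/1 = 14.6667.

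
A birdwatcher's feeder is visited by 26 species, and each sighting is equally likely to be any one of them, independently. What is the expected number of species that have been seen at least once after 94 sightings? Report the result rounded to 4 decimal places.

25.3486

For each species, P(seen in 94 sightings) = 1 - (25/26)^94 = 0.97495.
By linearity of expectation, E[distinct seen] = 26·(1 - (25/26)^94) = 25.34861.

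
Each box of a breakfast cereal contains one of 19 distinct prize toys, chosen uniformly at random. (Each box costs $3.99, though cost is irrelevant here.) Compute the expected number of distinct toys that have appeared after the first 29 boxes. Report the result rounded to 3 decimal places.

For each toy, P(seen in 29 boxes) = 1 - (18/19)^29 = 0.7915.
By linearity of expectation, E[distinct seen] = 19·(1 - (18/19)^29) = 15.0390.

15.039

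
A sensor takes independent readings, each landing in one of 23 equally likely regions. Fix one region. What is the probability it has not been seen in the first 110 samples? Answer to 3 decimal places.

0.008

Each sample misses the fixed region with probability (23-1)/23 = 22/23, independently.
P(still missing after 110) = (22/23)^110 = 0.0075.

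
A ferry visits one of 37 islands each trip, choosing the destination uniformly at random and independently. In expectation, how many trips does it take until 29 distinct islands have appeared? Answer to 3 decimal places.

With k distinct islands already seen, the next new one arrives after an expected 37/(37-k) trips.
Sum over k = 0,...,28: E = 37/37 + 37/36 + 37/35 + ... + 37/10 + 37/9 = 54.8980.

54.898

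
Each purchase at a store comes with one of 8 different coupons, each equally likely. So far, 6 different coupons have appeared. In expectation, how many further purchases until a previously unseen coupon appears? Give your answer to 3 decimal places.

Each purchase yields a new coupon with probability (8-6)/8 = 2/8, so the wait is geometric with mean 8/2.
E = 8/2 = 4.0000.

4.000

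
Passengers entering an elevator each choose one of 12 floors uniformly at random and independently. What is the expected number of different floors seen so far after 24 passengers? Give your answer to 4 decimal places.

10.5132

For each floor, P(seen in 24 passengers) = 1 - (11/12)^24 = 0.87610.
By linearity of expectation, E[distinct seen] = 12·(1 - (11/12)^24) = 10.51319.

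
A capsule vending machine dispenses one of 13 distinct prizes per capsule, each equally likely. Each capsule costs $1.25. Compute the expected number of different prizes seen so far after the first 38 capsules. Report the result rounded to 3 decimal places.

For each prize, P(seen in 38 capsules) = 1 - (12/13)^38 = 0.9522.
By linearity of expectation, E[distinct seen] = 13·(1 - (12/13)^38) = 12.3792.

12.379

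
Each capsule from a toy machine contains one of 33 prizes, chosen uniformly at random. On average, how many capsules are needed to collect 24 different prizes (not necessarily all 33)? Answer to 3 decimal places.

41.574

Going from k to k+1 distinct takes a geometric number of capsules with mean 33/(33-k).
Sum over k = 0,...,23: E = 33/33 + 33/32 + 33/31 + ... + 33/11 + 33/10 = 41.5744.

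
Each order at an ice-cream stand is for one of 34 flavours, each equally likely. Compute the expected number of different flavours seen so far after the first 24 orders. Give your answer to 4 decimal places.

For each flavour, P(seen in 24 orders) = 1 - (33/34)^24 = 0.51153.
By linearity of expectation, E[distinct seen] = 34·(1 - (33/34)^24) = 17.39192.

17.3919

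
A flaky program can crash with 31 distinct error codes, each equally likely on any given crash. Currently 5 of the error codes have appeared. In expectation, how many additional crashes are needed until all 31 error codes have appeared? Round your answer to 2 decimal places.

119.49

With k distinct error codes already seen, the next new one takes an expected 31/(31-k) crashes.
Sum over k = 5,...,30: E = 31/26 + 31/25 + 31/24 + ... + 31/2 + 31/1 = 119.487.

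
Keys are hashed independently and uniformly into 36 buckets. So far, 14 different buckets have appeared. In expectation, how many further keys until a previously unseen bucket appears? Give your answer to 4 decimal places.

1.6364

Each key yields a new bucket with probability (36-14)/36 = 22/36, so the wait is geometric with mean 36/22.
E = 36/22 = 1.63636.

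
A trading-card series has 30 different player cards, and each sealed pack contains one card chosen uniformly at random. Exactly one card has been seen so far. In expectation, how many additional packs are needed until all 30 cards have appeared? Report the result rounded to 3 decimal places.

With k distinct cards already seen, the next new one takes an expected 30/(30-k) packs.
Sum over k = 1,...,29: E = 30/29 + 30/28 + 30/27 + ... + 30/2 + 30/1 = 118.8496.

118.850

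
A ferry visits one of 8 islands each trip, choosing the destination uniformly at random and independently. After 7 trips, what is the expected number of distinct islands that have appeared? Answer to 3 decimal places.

4.858

For each island, P(seen in 7 trips) = 1 - (7/8)^7 = 0.6073.
By linearity of expectation, E[distinct seen] = 8·(1 - (7/8)^7) = 4.8584.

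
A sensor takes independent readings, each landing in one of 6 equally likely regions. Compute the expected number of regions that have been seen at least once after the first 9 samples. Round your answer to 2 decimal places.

4.84

For each region, P(seen in 9 samples) = 1 - (5/6)^9 = 0.806.
By linearity of expectation, E[distinct seen] = 6·(1 - (5/6)^9) = 4.837.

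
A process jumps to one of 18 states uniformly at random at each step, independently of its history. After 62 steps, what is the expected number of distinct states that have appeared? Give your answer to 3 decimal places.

For each state, P(seen in 62 steps) = 1 - (17/18)^62 = 0.9711.
By linearity of expectation, E[distinct seen] = 18·(1 - (17/18)^62) = 17.4798.

17.480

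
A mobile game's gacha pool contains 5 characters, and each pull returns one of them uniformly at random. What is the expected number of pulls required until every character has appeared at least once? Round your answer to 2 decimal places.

After k distinct characters have appeared, the next pull gives a new one with probability (5-k)/5, so the expected wait for the (k+1)-th is 5/(5-k).
E[T] = 5/5 + 5/4 + 5/3 + 5/2 + 5/1 = 5·H_{5}.
H_{5} = 2.283, so E[T] = 11.417.

11.42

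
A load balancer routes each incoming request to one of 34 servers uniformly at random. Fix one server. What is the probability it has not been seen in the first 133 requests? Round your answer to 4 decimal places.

0.0189

Each request misses the fixed server with probability (34-1)/34 = 33/34, independently.
P(still missing after 133) = (33/34)^133 = 0.01887.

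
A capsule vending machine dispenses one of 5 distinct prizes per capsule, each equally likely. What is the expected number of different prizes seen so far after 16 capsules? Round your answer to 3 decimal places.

4.859

For each prize, P(seen in 16 capsules) = 1 - (4/5)^16 = 0.9719.
By linearity of expectation, E[distinct seen] = 5·(1 - (4/5)^16) = 4.8593.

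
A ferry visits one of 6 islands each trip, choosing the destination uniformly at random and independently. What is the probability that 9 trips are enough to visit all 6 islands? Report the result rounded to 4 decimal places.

By inclusion–exclusion over which islands are missing,
P(all seen) = Σ_{j=0}^{6} (-1)^j C(6,j)((6-j)/6)^9
= 1.00000 - 1.16284 + 0.39018 - 0.03906 + 0.00076 - 0.00000 + 0.00000
= 0.18904.

0.1890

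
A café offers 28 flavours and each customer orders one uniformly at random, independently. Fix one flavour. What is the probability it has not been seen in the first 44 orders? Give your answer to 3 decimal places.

On each order the fixed flavour fails to appear with probability 27/28.
P(still missing after 44) = (27/28)^44 = 0.2019.

0.202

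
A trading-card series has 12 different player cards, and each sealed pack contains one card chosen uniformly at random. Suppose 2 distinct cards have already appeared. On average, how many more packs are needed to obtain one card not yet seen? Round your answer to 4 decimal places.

The number of packs until the next new card is geometric with success probability 10/12, so its mean is 12/10.
E = 12/10 = 1.20000.

1.2000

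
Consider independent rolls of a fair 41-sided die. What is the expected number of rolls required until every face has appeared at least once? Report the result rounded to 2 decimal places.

After k distinct faces have appeared, the next roll gives a new one with probability (41-k)/41, so the expected wait for the (k+1)-th is 41/(41-k).
E[T] = 41/41 + 41/40 + 41/39 + ... + 41/2 + 41/1 = 41·H_{41}.
H_{41} = 4.303, so E[T] = 176.420.

176.42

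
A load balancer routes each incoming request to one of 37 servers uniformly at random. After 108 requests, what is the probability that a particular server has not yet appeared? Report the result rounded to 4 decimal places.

Each request misses the fixed server with probability (37-1)/37 = 36/37, independently.
P(still missing after 108) = (36/37)^108 = 0.05187.

0.0519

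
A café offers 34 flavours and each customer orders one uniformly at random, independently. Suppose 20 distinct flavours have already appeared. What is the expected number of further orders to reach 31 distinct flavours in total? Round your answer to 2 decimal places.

With k distinct flavours already seen, the next new one takes an expected 34/(34-k) orders.
Sum over k = 20,...,30: E = 34/14 + 34/13 + 34/12 + ... + 34/5 + 34/4 = 48.220.

48.22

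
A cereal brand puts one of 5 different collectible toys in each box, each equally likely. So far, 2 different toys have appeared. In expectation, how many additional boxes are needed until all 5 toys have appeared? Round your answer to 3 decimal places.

From k distinct to k+1 distinct takes on average 5/(5-k) boxes.
Sum over k = 2,...,4: E = 5/3 + 5/2 + 5/1 = 9.1667.

9.167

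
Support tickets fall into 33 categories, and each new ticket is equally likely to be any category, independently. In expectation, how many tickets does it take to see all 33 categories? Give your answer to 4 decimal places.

The wait to go from k to k+1 distinct categories is geometric with mean 33/(33-k).
E[T] = 33/33 + 33/32 + 33/31 + ... + 33/2 + 33/1 = 33·H_{33}.
H_{33} = 4.08880, so E[T] = 134.93034.

134.9303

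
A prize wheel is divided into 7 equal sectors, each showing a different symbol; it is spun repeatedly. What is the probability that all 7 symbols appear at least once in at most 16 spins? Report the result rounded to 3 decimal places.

Let A_i be the event that symbol i is missing after 16 spins. By inclusion–exclusion on the A_i,
P(all seen) = Σ_{j=0}^{7} (-1)^j C(7,j)((7-j)/7)^16
= 1.0000 - 0.5942 + 0.0964 - 0.0045 + 0.0000 - 0.0000 + 0.0000 - 0.0000
= 0.4977.

0.498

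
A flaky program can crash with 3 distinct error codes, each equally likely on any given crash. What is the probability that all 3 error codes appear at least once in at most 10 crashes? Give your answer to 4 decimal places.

Let A_i be the event that error code i is missing after 10 crashes. By inclusion–exclusion on the A_i,
P(all seen) = Σ_{j=0}^{3} (-1)^j C(3,j)((3-j)/3)^10
= 1.00000 - 0.05202 + 0.00005 - 0.00000
= 0.94803.

0.9480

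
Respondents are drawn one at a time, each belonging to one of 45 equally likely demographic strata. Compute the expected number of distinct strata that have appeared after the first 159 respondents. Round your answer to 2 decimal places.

43.74

For each stratum, P(seen in 159 respondents) = 1 - (44/45)^159 = 0.972.
By linearity of expectation, E[distinct seen] = 45·(1 - (44/45)^159) = 43.737.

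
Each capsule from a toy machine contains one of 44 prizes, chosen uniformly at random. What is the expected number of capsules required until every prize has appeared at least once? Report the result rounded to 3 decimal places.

The wait to go from k to k+1 distinct prizes is geometric with mean 44/(44-k).
E[T] = 44/44 + 44/43 + 44/42 + ... + 44/2 + 44/1 = 44·H_{44}.
H_{44} = 4.3727, so E[T] = 192.3999.

192.400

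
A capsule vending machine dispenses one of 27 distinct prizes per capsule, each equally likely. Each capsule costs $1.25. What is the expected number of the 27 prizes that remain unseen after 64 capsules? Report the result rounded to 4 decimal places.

2.4120

For each prize, P(unseen after 64) = (26/27)^64 = 0.08933.
By linearity of expectation, E[unseen] = 27·(26/27)^64 = 2.41200.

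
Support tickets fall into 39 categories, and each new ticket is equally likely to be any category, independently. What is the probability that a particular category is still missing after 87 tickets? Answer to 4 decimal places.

Each ticket misses the fixed category with probability (39-1)/39 = 38/39, independently.
P(still missing after 87) = (38/39)^87 = 0.10436.

0.1044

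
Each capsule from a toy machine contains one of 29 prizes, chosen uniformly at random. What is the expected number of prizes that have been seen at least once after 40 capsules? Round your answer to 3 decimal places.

For each prize, P(seen in 40 capsules) = 1 - (28/29)^40 = 0.7543.
By linearity of expectation, E[distinct seen] = 29·(1 - (28/29)^40) = 21.8748.

21.875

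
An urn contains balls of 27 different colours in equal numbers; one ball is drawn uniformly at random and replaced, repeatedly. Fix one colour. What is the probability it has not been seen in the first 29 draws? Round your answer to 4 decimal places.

0.3347

Each draw misses the fixed colour with probability (27-1)/27 = 26/27, independently.
P(still missing after 29) = (26/27)^29 = 0.33472.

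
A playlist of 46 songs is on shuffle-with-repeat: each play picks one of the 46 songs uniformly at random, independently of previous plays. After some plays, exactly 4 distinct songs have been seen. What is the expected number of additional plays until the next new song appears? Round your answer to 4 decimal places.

1.0952

The number of plays until the next new song is geometric with success probability 42/46, so its mean is 46/42.
E = 46/42 = 1.09524.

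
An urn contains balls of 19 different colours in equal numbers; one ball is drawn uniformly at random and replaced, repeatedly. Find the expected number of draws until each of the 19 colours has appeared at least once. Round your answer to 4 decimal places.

The wait to go from k to k+1 distinct colours is geometric with mean 19/(19-k).
E[T] = 19/19 + 19/18 + 19/17 + ... + 19/2 + 19/1 = 19·H_{19}.
H_{19} = 3.54774, so E[T] = 67.40705.

67.4071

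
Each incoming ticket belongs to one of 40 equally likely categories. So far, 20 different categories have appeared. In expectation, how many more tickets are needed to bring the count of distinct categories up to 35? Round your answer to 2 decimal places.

With k distinct categories already seen, the next new one takes an expected 40/(40-k) tickets.
Sum over k = 20,...,34: E = 40/20 + 40/19 + 40/18 + ... + 40/7 + 40/6 = 52.576.

52.58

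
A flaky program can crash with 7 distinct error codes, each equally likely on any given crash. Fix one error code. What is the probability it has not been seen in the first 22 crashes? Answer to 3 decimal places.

0.034

On each crash the fixed error code fails to appear with probability 6/7.
P(still missing after 22) = (6/7)^22 = 0.0337.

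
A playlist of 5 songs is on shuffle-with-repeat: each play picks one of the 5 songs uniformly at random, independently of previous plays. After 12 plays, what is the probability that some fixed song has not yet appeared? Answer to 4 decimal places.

Each play misses the fixed song with probability (5-1)/5 = 4/5, independently.
P(still missing after 12) = (4/5)^12 = 0.06872.

0.0687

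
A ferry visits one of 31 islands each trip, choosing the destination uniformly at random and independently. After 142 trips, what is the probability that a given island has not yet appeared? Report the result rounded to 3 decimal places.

0.010

On each trip the fixed island fails to appear with probability 30/31.
P(still missing after 142) = (30/31)^142 = 0.0095.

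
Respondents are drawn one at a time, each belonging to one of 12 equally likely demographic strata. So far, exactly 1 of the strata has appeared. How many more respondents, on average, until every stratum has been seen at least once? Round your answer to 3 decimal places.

36.239

The wait to go from k to k+1 distinct strata is geometric with mean 12/(12-k).
Sum over k = 1,...,11: E = 12/11 + 12/10 + 12/9 + ... + 12/2 + 12/1 = 36.2385.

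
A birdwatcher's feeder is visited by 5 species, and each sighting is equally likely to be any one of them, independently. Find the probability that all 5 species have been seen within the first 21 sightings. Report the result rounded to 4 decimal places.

By inclusion–exclusion over which species are missing,
P(all seen) = Σ_{j=0}^{5} (-1)^j C(5,j)((5-j)/5)^21
= 1.00000 - 0.04612 + 0.00022 - 0.00000 + 0.00000 - 0.00000
= 0.95410.

0.9541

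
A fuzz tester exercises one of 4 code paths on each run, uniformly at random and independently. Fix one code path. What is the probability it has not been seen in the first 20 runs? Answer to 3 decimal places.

On each run the fixed code path fails to appear with probability 3/4.
P(still missing after 20) = (3/4)^20 = 0.0032.

0.003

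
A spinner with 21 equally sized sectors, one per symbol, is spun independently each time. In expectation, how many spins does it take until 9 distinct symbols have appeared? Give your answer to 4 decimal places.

11.3851

Going from k to k+1 distinct takes a geometric number of spins with mean 21/(21-k).
Sum over k = 0,...,8: E = 21/21 + 21/20 + 21/19 + ... + 21/14 + 21/13 = 11.38511.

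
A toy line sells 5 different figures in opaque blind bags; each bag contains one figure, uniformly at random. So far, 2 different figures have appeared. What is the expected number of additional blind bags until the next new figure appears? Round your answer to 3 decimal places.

1.667

Each blind bag yields a new figure with probability (5-2)/5 = 3/5, so the wait is geometric with mean 5/3.
E = 5/3 = 1.6667.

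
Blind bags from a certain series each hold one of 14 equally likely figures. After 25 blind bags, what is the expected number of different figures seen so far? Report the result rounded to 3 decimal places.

For each figure, P(seen in 25 blind bags) = 1 - (13/14)^25 = 0.8432.
By linearity of expectation, E[distinct seen] = 14·(1 - (13/14)^25) = 11.8046.

11.805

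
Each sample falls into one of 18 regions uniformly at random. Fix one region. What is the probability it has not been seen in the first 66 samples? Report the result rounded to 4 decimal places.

On each sample the fixed region fails to appear with probability 17/18.
P(still missing after 66) = (17/18)^66 = 0.02300.

0.0230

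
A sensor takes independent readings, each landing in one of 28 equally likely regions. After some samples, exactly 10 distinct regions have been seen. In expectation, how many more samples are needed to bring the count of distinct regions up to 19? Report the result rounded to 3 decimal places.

18.652

With k distinct regions already seen, the next new one takes an expected 28/(28-k) samples.
Sum over k = 10,...,18: E = 28/18 + 28/17 + 28/16 + ... + 28/11 + 28/10 = 18.6519.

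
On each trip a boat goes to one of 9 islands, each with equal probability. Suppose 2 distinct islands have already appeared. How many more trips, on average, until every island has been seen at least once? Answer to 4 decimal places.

From k distinct to k+1 distinct takes on average 9/(9-k) trips.
Sum over k = 2,...,8: E = 9/7 + 9/6 + 9/5 + ... + 9/2 + 9/1 = 23.33571.

23.3357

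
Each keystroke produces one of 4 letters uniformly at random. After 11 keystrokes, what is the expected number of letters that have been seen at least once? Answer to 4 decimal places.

For each letter, P(seen in 11 keystrokes) = 1 - (3/4)^11 = 0.95776.
By linearity of expectation, E[distinct seen] = 4·(1 - (3/4)^11) = 3.83106.

3.8311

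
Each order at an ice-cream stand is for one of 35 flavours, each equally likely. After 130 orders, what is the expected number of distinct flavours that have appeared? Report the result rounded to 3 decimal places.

For each flavour, P(seen in 130 orders) = 1 - (34/35)^130 = 0.9769.
By linearity of expectation, E[distinct seen] = 35·(1 - (34/35)^130) = 34.1919.

34.192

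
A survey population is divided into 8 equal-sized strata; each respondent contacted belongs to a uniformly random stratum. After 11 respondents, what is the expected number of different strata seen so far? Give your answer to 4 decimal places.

For each stratum, P(seen in 11 respondents) = 1 - (7/8)^11 = 0.76981.
By linearity of expectation, E[distinct seen] = 8·(1 - (7/8)^11) = 6.15847.

6.1585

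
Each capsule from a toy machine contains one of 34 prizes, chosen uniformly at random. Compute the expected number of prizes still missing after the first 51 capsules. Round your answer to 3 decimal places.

For each prize, P(unseen after 51) = (33/34)^51 = 0.2182.
By linearity of expectation, E[unseen] = 34·(33/34)^51 = 7.4176.

7.418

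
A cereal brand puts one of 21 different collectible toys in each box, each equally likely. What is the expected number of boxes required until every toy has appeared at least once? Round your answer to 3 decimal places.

76.553

After k distinct toys have appeared, the next box gives a new one with probability (21-k)/21, so the expected wait for the (k+1)-th is 21/(21-k).
E[T] = 21/21 + 21/20 + 21/19 + ... + 21/2 + 21/1 = 21·H_{21}.
H_{21} = 3.6454, so E[T] = 76.5525.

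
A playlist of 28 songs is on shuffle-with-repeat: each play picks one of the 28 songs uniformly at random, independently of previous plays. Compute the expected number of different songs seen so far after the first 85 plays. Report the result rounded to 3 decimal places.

For each song, P(seen in 85 plays) = 1 - (27/28)^85 = 0.9546.
By linearity of expectation, E[distinct seen] = 28·(1 - (27/28)^85) = 26.7275.

26.728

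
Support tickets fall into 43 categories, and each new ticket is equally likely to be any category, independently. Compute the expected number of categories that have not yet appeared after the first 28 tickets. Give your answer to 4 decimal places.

22.2501

For each category, P(unseen after 28) = (42/43)^28 = 0.51744.
By linearity of expectation, E[unseen] = 43·(42/43)^28 = 22.25009.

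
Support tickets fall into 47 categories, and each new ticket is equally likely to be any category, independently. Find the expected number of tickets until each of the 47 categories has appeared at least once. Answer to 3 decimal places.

208.584

The wait to go from k to k+1 distinct categories is geometric with mean 47/(47-k).
E[T] = 47/47 + 47/46 + 47/45 + ... + 47/2 + 47/1 = 47·H_{47}.
H_{47} = 4.4380, so E[T] = 208.5843.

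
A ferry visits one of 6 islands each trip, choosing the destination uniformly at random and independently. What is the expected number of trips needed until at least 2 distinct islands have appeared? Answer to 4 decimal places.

With k distinct islands already seen, the next new one arrives after an expected 6/(6-k) trips.
Sum over k = 0,...,1: E = 6/6 + 6/5 = 2.20000.

2.2000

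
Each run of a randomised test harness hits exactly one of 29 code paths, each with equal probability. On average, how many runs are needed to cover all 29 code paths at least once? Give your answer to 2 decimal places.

114.89

The wait to go from k to k+1 distinct code paths is geometric with mean 29/(29-k).
E[T] = 29/29 + 29/28 + 29/27 + ... + 29/2 + 29/1 = 29·H_{29}.
H_{29} = 3.962, so E[T] = 114.888.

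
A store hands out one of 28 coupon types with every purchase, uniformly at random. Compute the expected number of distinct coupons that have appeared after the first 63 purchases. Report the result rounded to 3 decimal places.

25.168

For each coupon, P(seen in 63 purchases) = 1 - (27/28)^63 = 0.8989.
By linearity of expectation, E[distinct seen] = 28·(1 - (27/28)^63) = 25.1678.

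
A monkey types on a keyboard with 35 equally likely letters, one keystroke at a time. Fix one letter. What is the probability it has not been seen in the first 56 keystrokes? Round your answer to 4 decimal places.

Each keystroke misses the fixed letter with probability (35-1)/35 = 34/35, independently.
P(still missing after 56) = (34/35)^56 = 0.19725.

0.1972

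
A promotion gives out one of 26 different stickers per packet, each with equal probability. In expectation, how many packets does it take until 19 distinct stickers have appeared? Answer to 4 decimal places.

Going from k to k+1 distinct takes a geometric number of packets with mean 26/(26-k).
Sum over k = 0,...,18: E = 26/26 + 26/25 + 26/24 + ... + 26/9 + 26/8 = 32.80063.

32.8006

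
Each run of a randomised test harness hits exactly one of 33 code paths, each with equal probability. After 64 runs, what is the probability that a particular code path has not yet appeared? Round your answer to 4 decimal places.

On each run the fixed code path fails to appear with probability 32/33.
P(still missing after 64) = (32/33)^64 = 0.13954.

0.1395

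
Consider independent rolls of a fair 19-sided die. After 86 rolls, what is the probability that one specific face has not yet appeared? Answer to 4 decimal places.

Each roll misses the fixed face with probability (19-1)/19 = 18/19, independently.
P(still missing after 86) = (18/19)^86 = 0.00956.

0.0096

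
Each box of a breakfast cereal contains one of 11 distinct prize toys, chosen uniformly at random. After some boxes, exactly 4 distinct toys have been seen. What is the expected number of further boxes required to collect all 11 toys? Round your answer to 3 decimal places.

28.521

From k distinct to k+1 distinct takes on average 11/(11-k) boxes.
Sum over k = 4,...,10: E = 11/7 + 11/6 + 11/5 + ... + 11/2 + 11/1 = 28.5214.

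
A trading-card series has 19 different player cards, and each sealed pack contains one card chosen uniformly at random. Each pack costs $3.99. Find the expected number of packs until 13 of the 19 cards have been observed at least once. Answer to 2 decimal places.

With k distinct cards already seen, the next new one arrives after an expected 19/(19-k) packs.
Sum over k = 0,...,12: E = 19/19 + 19/18 + 19/17 + ... + 19/8 + 19/7 = 20.857.

20.86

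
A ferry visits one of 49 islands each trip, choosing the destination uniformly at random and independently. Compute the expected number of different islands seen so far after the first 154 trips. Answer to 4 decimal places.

46.9528

For each island, P(seen in 154 trips) = 1 - (48/49)^154 = 0.95822.
By linearity of expectation, E[distinct seen] = 49·(1 - (48/49)^154) = 46.95285.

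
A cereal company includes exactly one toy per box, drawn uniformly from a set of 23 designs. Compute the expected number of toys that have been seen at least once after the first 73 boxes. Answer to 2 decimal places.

22.10

For each toy, P(seen in 73 boxes) = 1 - (22/23)^73 = 0.961.
By linearity of expectation, E[distinct seen] = 23·(1 - (22/23)^73) = 22.104.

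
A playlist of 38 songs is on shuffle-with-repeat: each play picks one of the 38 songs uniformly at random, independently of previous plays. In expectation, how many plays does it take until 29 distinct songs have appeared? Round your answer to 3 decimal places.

Going from k to k+1 distinct takes a geometric number of plays with mean 38/(38-k).
Sum over k = 0,...,28: E = 38/38 + 38/37 + 38/36 + ... + 38/11 + 38/10 = 53.1595.

53.159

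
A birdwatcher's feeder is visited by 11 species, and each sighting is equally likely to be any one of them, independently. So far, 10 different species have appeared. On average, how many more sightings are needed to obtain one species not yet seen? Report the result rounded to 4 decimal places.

The number of sightings until the next new species is geometric with success probability 1/11, so its mean is 11/1.
E = 11/1 = 11.00000.

11.0000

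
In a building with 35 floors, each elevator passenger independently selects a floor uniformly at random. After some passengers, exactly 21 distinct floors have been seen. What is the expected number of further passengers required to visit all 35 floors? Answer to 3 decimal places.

The wait to go from k to k+1 distinct floors is geometric with mean 35/(35-k).
Sum over k = 21,...,34: E = 35/14 + 35/13 + 35/12 + ... + 35/2 + 35/1 = 113.8047.

113.805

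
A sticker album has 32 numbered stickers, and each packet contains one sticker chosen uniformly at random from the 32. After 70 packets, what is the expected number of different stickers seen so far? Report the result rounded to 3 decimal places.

For each sticker, P(seen in 70 packets) = 1 - (31/32)^70 = 0.8917.
By linearity of expectation, E[distinct seen] = 32·(1 - (31/32)^70) = 28.5329.

28.533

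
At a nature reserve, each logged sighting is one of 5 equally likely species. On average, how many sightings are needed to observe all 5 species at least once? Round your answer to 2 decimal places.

After k distinct species have appeared, the next sighting gives a new one with probability (5-k)/5, so the expected wait for the (k+1)-th is 5/(5-k).
E[T] = 5/5 + 5/4 + 5/3 + 5/2 + 5/1 = 5·H_{5}.
H_{5} = 2.283, so E[T] = 11.417.

11.42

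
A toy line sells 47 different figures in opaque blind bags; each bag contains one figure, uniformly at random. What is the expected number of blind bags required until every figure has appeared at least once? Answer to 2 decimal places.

208.58

The wait to go from k to k+1 distinct figures is geometric with mean 47/(47-k).
E[T] = 47/47 + 47/46 + 47/45 + ... + 47/2 + 47/1 = 47·H_{47}.
H_{47} = 4.438, so E[T] = 208.584.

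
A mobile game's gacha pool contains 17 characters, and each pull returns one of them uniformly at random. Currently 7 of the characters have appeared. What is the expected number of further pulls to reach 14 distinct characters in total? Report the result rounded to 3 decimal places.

18.626

From k distinct to k+1 distinct takes on average 17/(17-k) pulls.
Sum over k = 7,...,13: E = 17/10 + 17/9 + 17/8 + ... + 17/5 + 17/4 = 18.6258.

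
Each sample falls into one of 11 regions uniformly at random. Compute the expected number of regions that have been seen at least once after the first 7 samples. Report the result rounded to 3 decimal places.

5.355

For each region, P(seen in 7 samples) = 1 - (10/11)^7 = 0.4868.
By linearity of expectation, E[distinct seen] = 11·(1 - (10/11)^7) = 5.3553.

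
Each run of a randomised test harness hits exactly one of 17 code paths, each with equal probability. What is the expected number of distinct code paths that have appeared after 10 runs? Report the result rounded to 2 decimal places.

7.73

For each code path, P(seen in 10 runs) = 1 - (16/17)^10 = 0.455.
By linearity of expectation, E[distinct seen] = 17·(1 - (16/17)^10) = 7.728.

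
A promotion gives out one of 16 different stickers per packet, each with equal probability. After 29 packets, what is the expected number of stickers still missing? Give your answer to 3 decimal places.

For each sticker, P(unseen after 29) = (15/16)^29 = 0.1539.
By linearity of expectation, E[unseen] = 16·(15/16)^29 = 2.4620.

2.462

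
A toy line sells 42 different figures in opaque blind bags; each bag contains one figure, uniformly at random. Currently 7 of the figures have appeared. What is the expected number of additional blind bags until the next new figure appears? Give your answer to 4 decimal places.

1.2000

The number of blind bags until the next new figure is geometric with success probability 35/42, so its mean is 42/35.
E = 42/35 = 1.20000.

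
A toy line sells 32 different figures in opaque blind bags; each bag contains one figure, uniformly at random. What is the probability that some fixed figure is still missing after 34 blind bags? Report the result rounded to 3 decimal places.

0.340

Each blind bag misses the fixed figure with probability (32-1)/32 = 31/32, independently.
P(still missing after 34) = (31/32)^34 = 0.3398.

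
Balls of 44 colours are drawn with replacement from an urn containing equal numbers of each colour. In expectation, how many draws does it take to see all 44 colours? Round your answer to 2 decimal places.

192.40

Split into phases: going from k distinct to k+1 distinct takes on average 44/(44-k) draws.
E[T] = 44/44 + 44/43 + 44/42 + ... + 44/2 + 44/1 = 44·H_{44}.
H_{44} = 4.373, so E[T] = 192.400.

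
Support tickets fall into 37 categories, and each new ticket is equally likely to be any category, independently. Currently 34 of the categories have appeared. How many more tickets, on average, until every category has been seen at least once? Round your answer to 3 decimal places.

With k distinct categories already seen, the next new one takes an expected 37/(37-k) tickets.
Sum over k = 34,...,36: E = 37/3 + 37/2 + 37/1 = 67.8333.

67.833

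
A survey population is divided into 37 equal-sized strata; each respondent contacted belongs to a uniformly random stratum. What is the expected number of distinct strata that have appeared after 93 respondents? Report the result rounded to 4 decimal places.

For each stratum, P(seen in 93 respondents) = 1 - (36/37)^93 = 0.92177.
By linearity of expectation, E[distinct seen] = 37·(1 - (36/37)^93) = 34.10550.

34.1055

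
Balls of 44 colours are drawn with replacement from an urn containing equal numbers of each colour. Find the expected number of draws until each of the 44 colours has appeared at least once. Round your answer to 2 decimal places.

192.40

Split into phases: going from k distinct to k+1 distinct takes on average 44/(44-k) draws.
E[T] = 44/44 + 44/43 + 44/42 + ... + 44/2 + 44/1 = 44·H_{44}.
H_{44} = 4.373, so E[T] = 192.400.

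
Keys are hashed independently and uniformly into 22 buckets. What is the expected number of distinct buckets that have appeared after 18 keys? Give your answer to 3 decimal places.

12.477

For each bucket, P(seen in 18 keys) = 1 - (21/22)^18 = 0.5671.
By linearity of expectation, E[distinct seen] = 22·(1 - (21/22)^18) = 12.4773.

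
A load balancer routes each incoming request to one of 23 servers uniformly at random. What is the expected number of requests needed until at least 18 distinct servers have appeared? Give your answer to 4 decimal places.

Going from k to k+1 distinct takes a geometric number of requests with mean 23/(23-k).
Sum over k = 0,...,17: E = 23/23 + 23/22 + 23/21 + ... + 23/7 + 23/6 = 33.37204.

33.3720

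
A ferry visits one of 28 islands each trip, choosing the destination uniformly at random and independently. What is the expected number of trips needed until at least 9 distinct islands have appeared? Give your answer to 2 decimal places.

Going from k to k+1 distinct takes a geometric number of trips with mean 28/(28-k).
Sum over k = 0,...,8: E = 28/28 + 28/27 + 28/26 + ... + 28/21 + 28/20 = 10.624.

10.62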